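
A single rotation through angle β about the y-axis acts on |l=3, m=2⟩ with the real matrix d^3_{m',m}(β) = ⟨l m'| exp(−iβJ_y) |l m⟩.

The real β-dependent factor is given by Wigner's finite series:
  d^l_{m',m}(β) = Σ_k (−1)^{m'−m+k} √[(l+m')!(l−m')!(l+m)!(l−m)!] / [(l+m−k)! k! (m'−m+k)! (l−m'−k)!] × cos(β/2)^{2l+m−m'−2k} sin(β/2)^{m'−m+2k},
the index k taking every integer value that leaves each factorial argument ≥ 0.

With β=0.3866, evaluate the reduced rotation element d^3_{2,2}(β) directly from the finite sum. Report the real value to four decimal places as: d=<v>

d=0.7222

d^3_{2,2}(β=0.3866) via Wigner's sum:
c=cos(0.3866/2)=0.981376, s=sin(0.3866/2)=0.192098; N=√[120·1·120·1]=120.000000
k∈{0,1} keeps every argument non-negative
  k=0: (−1)^0·120.0000/(120)·0.9814^6·0.1921^0 = +0.893330
  k=1: (−1)^1·120.0000/(24)·0.9814^4·0.1921^2 = -0.171143
d^3_{2,2}(0.3866) = +0.893330 -0.171143 = +0.722187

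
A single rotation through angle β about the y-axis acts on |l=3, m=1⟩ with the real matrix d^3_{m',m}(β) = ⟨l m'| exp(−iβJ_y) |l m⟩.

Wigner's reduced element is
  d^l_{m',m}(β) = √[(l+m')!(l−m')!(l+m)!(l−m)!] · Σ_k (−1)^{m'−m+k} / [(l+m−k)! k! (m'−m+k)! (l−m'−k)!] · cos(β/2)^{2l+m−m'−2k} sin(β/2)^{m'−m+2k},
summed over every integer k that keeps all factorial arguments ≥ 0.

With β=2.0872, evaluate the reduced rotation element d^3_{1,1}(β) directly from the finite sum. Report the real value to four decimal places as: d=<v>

d=0.4806

d^3_{1,1}(β=2.0872) via Wigner's sum:
c=cos(2.0872/2)=0.503112, s=sin(2.0872/2)=0.864221; N=√[24·2·24·2]=48.000000
The bounds max(0,m−m')=0 and min(l+m,l−m')=2 give 3 terms
  k=0: (−1)^0·48.0000/(48)·0.5031^6·0.8642^0 = +0.016218
  k=1: (−1)^1·48.0000/(6)·0.5031^4·0.8642^2 = -0.382824
  k=2: (−1)^2·48.0000/(8)·0.5031^2·0.8642^4 = +0.847189
d^3_{1,1}(2.0872) = +0.016218 -0.382824 +0.847189 = +0.480583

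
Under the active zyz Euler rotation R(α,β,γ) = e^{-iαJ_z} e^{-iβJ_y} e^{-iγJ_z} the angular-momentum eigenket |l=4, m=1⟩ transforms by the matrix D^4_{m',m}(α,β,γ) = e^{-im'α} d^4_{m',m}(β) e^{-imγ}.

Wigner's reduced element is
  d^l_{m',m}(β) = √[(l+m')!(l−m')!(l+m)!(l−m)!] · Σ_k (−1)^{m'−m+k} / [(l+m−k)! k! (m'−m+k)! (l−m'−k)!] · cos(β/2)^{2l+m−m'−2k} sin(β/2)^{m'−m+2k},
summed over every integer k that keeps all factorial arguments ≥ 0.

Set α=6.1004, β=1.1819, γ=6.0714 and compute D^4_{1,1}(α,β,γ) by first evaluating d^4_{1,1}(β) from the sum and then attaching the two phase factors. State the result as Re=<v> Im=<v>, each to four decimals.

Re=-0.1222 Im=-0.0509

D^4_{1,1}(6.1004,1.1819,6.0714) = e^{-i·1·6.1004}·d^4_{1,1}(1.1819)·e^{-i·1·6.0714}. Compute d first:
With c≡cos(β/2)=0.830412 and s≡sin(β/2)=0.557150, N=[120·6·120·6]^{1/2}=720.000000
Admissible k: 0..3 (factorial args all ≥0)
  k=0: (−1)^0·720.0000/(720)·0.8304^8·0.5572^0 = +0.226125
  k=1: (−1)^1·720.0000/(48)·0.8304^6·0.5572^2 = -1.526851
  k=2: (−1)^2·720.0000/(24)·0.8304^4·0.5572^4 = +1.374625
  k=3: (−1)^3·720.0000/(72)·0.8304^2·0.5572^6 = -0.206263
d^4_{1,1}(1.1819) = +0.226125 -1.526851 +1.374625 -0.206263 = -0.132364
D = (+0.983341+0.181769i)·(-0.132364)·(+0.977657+0.210206i) = -0.122193-0.050882i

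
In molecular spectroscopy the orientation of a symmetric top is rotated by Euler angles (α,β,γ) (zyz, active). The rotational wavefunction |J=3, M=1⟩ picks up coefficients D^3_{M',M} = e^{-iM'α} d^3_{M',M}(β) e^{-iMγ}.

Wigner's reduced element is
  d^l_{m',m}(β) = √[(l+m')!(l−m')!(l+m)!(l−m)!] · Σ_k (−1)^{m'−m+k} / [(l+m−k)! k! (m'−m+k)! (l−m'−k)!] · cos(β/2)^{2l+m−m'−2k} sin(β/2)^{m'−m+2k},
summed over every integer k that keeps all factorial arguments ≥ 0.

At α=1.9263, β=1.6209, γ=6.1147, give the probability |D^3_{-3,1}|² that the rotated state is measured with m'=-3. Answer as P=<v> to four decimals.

P=0.2571

Split into d^3_{-3,1}(β=1.6209) × two z-phases.
Half-angle: c=0.689172, s=0.724597. N=√(1·720·24·2)=185.903201
The bounds max(0,m−m')=4 and min(l+m,l−m')=4 give 1 term
  k=4: (−1)^0·185.9032/(48)·0.6892^2·0.7246^4 = +0.507094
d^3_{-3,1}(1.6209) = +0.507094
|D^3_{-3,1}|² = |d^3_{-3,1}(β)|² = (+0.507094)² = 0.257144 (the z-rotation phases have unit modulus)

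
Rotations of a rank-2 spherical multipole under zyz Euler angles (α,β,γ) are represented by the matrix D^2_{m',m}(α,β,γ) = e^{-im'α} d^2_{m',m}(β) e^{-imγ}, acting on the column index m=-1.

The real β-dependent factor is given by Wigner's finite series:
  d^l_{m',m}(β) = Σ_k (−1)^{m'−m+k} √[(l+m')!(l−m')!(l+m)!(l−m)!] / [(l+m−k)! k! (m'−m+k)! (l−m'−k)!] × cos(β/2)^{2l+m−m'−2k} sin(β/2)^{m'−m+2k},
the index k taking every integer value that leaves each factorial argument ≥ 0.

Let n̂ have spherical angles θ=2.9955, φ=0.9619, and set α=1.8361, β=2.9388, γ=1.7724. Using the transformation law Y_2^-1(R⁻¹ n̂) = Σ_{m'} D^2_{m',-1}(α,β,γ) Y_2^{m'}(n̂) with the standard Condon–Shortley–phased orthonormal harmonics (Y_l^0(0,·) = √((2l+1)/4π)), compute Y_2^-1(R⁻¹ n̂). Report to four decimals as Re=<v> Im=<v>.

Re=-0.1000 Im=0.0635

Need the full column D^2_{m',-1} for m'=−2..2 at α=1.8361, β=2.9388, γ=1.7724.
cos(β/2)=0.101223, sin(β/2)=0.994864
d^2_{-2,-1}: single k=1 term ⇒ +0.002064;  D = +0.001380-0.001535i
d^2_{-1,-1}: k∈[0..1] ⇒ +0.000105 -0.030423 = -0.030318;  D = +0.027073+0.013647i
d^2_{0,-1}: k∈[0..1] ⇒ -0.002527 +0.244143 = +0.241616;  D = -0.048381+0.236722i
d^2_{1,-1}: k∈[0..1] ⇒ +0.030423 -0.979613 = -0.949190;  D = -0.947265+0.060423i
d^2_{2,-1}: single k=0 term ⇒ -0.199342;  D = +0.064407+0.188650i
Y_2^{m'}(θ=2.9955,φ=0.9619) and Σ D·Y over m':
  (+0.0014-0.0015i)·(-0.0028-0.0077i)  (+0.0271+0.0136i)·(-0.0636+0.0913i)  (-0.0484+0.2367i)·(+0.6107+0.0000i)  (-0.9473+0.0604i)·(+0.0636+0.0913i)  (+0.0644+0.1887i)·(-0.0028+0.0077i)
Y_2^-1(R⁻¹ n̂) = -0.099961+0.063521i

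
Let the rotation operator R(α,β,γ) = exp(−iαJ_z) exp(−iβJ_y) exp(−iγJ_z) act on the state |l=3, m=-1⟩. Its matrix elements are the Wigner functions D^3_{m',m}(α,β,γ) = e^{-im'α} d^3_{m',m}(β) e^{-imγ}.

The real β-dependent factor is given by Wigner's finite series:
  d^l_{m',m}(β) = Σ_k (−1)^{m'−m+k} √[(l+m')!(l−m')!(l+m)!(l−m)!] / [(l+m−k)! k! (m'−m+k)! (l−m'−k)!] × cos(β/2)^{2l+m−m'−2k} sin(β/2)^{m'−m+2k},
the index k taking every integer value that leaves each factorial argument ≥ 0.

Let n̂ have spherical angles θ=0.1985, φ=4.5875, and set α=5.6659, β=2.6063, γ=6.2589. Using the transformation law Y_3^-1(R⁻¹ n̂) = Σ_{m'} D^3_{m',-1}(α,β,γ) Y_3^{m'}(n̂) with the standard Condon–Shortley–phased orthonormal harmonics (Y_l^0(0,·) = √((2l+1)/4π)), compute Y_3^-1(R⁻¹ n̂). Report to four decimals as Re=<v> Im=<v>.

Need the full column D^3_{m',-1} for m'=−3..3 at α=5.6659, β=2.6063, γ=6.2589.
cos(β/2)=0.264462, sin(β/2)=0.964396
d^3_{-3,-1}: single k=2 term ⇒ +0.017620;  D = -0.005297-0.016805i
d^3_{-2,-1}: k∈[1..2] ⇒ +0.003945 -0.104927 = -0.100982;  D = -0.030992+0.096108i
d^3_{-1,-1}: k∈[0..2] ⇒ +0.000342 -0.036396 +0.362995 = +0.326941;  D = +0.261931-0.195659i
d^3_{0,-1}: k∈[0..2] ⇒ -0.004322 +0.172413 -0.764243 = -0.596152;  D = -0.595976+0.014476i
d^3_{1,-1}: k∈[0..2] ⇒ +0.027297 -0.483993 +0.804512 = +0.347816;  D = +0.288433+0.194377i
d^3_{2,-1}: k∈[0..1] ⇒ -0.104927 +0.697655 = +0.592728;  D = +0.209086+0.554626i
d^3_{3,-1}: single k=0 term ⇒ +0.234312;  D = -0.059506+0.226630i
Y_3^{m'}(θ=0.1985,φ=4.5875) and Σ D·Y over m':
  (-0.0053-0.0168i)·(+0.0012-0.0030i)  (-0.0310+0.0961i)·(-0.0378-0.0096i)  (+0.2619-0.1957i)·(-0.0302+0.2406i)  (-0.5960+0.0145i)·(+0.6606+0.0000i)  (+0.2884+0.1944i)·(+0.0302+0.2406i)  (+0.2091+0.5546i)·(-0.0378+0.0096i)  (-0.0595+0.2266i)·(-0.0012-0.0030i)
Y_3^-1(R⁻¹ n̂) = -0.403022+0.131440i

Re=-0.4030 Im=0.1314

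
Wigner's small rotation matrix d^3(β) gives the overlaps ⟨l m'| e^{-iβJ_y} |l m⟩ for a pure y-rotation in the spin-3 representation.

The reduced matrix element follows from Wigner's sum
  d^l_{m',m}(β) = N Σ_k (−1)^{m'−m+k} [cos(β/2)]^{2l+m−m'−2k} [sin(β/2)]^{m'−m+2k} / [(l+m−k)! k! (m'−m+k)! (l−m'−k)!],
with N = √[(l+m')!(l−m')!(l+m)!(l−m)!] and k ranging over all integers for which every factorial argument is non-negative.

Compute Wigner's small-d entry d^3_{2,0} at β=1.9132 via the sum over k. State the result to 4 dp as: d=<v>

d=-0.4079

d^3_{2,0}(β=1.9132) via Wigner's sum:
With c≡cos(β/2)=0.576302 and s≡sin(β/2)=0.817237, N=[120·1·6·6]^{1/2}=65.726707
k: max(0,(0)−(2))=0 … min(3+(0),3−(2))=1
  k=0: (−1)^2·65.7267/(12)·0.5763^4·0.8172^2 = +0.403512
  k=1: (−1)^3·65.7267/(12)·0.5763^2·0.8172^4 = -0.811433
d^3_{2,0}(1.9132) = +0.403512 -0.811433 = -0.407920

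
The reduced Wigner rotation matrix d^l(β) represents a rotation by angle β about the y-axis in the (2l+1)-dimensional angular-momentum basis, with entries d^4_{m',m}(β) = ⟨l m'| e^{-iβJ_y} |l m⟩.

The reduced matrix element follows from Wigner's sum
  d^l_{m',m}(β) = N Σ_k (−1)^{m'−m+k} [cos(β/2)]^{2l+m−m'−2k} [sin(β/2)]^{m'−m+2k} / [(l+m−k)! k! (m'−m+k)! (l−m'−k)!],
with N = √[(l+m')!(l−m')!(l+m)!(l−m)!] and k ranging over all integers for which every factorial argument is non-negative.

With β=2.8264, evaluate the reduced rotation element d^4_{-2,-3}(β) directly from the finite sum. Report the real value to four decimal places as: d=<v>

d^4_{-2,-3}(β=2.8264) via Wigner's sum:
Half-angle: c=0.156945, s=0.987607. N=√(2·720·1·5040)=2693.993318
k: max(0,(-3)−(-2))=0 … min(4+(-3),4−(-2))=1
  k=0: (−1)^1·2693.9933/(720)·0.1569^7·0.9876^1 = -0.000009
  k=1: (−1)^2·2693.9933/(240)·0.1569^5·0.9876^3 = +0.001030
d^4_{-2,-3}(2.8264) = -0.000009 +0.001030 = +0.001021

d=0.0010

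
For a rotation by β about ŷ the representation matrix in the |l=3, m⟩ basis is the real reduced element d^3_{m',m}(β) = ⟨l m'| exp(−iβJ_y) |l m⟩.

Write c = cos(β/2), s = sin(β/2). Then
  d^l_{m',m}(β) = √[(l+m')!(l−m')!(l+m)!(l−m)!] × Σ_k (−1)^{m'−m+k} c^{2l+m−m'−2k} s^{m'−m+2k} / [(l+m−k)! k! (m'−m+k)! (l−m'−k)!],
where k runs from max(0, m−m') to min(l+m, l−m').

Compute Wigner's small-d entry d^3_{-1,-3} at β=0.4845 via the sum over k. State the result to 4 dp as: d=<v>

d=0.1980

d^3_{-1,-3}(β=0.4845) via Wigner's sum:
Half-angle: c=0.970801, s=0.239888. N=√(2·24·1·720)=185.903201
k: max(0,(-3)−(-1))=0 … min(3+(-3),3−(-1))=0
  k=0: (−1)^2·185.9032/(48)·0.9708^4·0.2399^2 = +0.197962
d^3_{-1,-3}(0.4845) = +0.197962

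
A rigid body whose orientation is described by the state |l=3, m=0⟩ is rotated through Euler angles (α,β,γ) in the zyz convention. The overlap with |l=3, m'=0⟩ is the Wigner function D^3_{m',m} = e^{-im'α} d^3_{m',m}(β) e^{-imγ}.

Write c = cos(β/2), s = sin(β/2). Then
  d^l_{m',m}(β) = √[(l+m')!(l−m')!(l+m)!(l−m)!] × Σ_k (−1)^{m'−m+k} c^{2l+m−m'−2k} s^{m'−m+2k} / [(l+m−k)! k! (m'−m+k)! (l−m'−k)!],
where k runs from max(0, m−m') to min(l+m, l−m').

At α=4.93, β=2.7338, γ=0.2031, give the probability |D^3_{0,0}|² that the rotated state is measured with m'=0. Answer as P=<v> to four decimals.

Split into d^3_{0,0}(β=2.7338) × two z-phases.
c=cos(2.7338/2)=0.202486, s=sin(2.7338/2)=0.979285; N=√[6·6·6·6]=36.000000
k∈{0,1,2,3} keeps every argument non-negative
  k=0: (−1)^0·36.0000/(36)·0.2025^6·0.9793^0 = +0.000069
  k=1: (−1)^1·36.0000/(4)·0.2025^4·0.9793^2 = -0.014509
  k=2: (−1)^2·36.0000/(4)·0.2025^2·0.9793^4 = +0.339368
  k=3: (−1)^3·36.0000/(36)·0.2025^0·0.9793^6 = -0.881972
d^3_{0,0}(2.7338) = +0.000069 -0.014509 +0.339368 -0.881972 = -0.557044
|D^3_{0,0}|² = |d^3_{0,0}(β)|² = (-0.557044)² = 0.310298 (the z-rotation phases have unit modulus)

P=0.3103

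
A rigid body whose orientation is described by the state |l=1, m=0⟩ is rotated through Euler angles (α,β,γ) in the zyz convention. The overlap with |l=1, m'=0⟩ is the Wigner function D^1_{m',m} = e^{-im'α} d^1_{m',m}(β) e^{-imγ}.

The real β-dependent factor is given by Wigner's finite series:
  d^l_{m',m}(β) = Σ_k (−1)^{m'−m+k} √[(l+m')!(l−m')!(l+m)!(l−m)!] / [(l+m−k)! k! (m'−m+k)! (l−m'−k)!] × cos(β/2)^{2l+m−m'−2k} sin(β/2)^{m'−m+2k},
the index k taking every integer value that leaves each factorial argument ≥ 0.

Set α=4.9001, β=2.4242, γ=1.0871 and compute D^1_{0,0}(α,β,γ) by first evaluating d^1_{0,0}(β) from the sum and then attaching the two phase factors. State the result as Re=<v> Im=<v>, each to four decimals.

First d^1_{0,0}(β=2.4242), then the phase factors e^{-i(0)α} and e^{-i(0)γ}:
With c≡cos(β/2)=0.351054 and s≡sin(β/2)=0.936355, N=[1·1·1·1]^{1/2}=1.000000
k: max(0,(0)−(0))=0 … min(1+(0),1−(0))=1
  k=0: (−1)^0·1.0000/(1)·0.3511^2·0.9364^0 = +0.123239
  k=1: (−1)^1·1.0000/(1)·0.3511^0·0.9364^2 = -0.876761
d^1_{0,0}(2.4242) = +0.123239 -0.876761 = -0.753522
Phases: e^{-i·(0)·4.9001}=+1.000000+0.000000i, e^{-i·(0)·1.0871}=+1.000000+0.000000i ⇒ D=-0.753522+0.000000i

Re=-0.7535 Im=0.0000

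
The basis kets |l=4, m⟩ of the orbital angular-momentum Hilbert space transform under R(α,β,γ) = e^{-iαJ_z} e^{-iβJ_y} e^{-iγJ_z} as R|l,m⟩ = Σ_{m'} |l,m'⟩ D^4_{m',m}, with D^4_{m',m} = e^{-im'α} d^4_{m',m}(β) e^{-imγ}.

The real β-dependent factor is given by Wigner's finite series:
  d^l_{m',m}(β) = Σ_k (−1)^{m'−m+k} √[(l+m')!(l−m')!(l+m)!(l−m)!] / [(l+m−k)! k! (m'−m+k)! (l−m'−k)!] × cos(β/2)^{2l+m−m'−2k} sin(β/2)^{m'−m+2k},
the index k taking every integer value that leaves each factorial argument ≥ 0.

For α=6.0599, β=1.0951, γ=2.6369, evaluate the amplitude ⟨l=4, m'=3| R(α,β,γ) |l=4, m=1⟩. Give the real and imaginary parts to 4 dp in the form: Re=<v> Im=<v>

First d^4_{3,1}(β=1.0951), then the phase factors e^{-i(3)α} and e^{-i(1)γ}:
Half-angle: c=0.853803, s=0.520597. N=√(5040·1·120·6)=1904.940944
The bounds max(0,m−m')=0 and min(l+m,l−m')=1 give 2 terms
  k=0: (−1)^2·1904.9409/(240)·0.8538^6·0.5206^2 = +0.833332
  k=1: (−1)^3·1904.9409/(144)·0.8538^4·0.5206^4 = -0.516363
d^4_{3,1}(1.0951) = +0.833332 -0.516363 = +0.316969
Attach z-rotation phases: D = e^{-i(3)(6.0599)}·(+0.316969)·e^{-i(1)(2.6369)} = -0.122337-0.292409i

Re=-0.1223 Im=-0.2924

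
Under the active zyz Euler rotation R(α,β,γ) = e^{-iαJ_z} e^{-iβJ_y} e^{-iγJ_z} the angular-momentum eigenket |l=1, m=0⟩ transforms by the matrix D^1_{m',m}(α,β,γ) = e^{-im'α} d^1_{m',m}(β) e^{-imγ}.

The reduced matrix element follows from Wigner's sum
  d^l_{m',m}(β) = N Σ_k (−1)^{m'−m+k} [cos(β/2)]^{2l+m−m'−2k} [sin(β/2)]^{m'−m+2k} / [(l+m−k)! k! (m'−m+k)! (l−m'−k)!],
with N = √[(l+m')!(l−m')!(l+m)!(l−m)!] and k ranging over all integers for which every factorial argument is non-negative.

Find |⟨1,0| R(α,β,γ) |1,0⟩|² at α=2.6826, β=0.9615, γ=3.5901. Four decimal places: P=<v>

P=0.3275

First d^1_{0,0}(β=0.9615), then the phase factors e^{-i(0)α} and e^{-i(0)γ}:
Half-angle: c=0.886648, s=0.462444. N=√(1·1·1·1)=1.000000
The bounds max(0,m−m')=0 and min(l+m,l−m')=1 give 2 terms
  k=0: (−1)^0·1.0000/(1)·0.8866^2·0.4624^0 = +0.786145
  k=1: (−1)^1·1.0000/(1)·0.8866^0·0.4624^2 = -0.213855
d^1_{0,0}(0.9615) = +0.786145 -0.213855 = +0.572291
|D^1_{0,0}|² = |d^1_{0,0}(β)|² = (+0.572291)² = 0.327516 (the z-rotation phases have unit modulus)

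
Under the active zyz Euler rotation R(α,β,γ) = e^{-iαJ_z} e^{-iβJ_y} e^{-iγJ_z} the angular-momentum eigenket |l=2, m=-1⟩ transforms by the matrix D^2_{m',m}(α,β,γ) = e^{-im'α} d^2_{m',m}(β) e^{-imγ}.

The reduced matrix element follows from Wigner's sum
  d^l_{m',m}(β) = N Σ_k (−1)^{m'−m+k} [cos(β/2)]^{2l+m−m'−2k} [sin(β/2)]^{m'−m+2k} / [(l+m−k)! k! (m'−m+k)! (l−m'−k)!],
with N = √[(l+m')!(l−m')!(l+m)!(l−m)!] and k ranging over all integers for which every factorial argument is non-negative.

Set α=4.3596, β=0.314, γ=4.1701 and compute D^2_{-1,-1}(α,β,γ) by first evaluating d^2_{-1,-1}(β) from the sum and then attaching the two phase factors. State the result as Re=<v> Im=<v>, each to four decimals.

Re=-0.5505 Im=0.6867

D^2_{-1,-1}(4.3596,0.314,4.1701) = e^{-i·-1·4.3596}·d^2_{-1,-1}(0.314)·e^{-i·-1·4.1701}. Compute d first:
c=cos(0.314/2)=0.987701, s=sin(0.314/2)=0.156356; N=√[1·6·1·6]=6.000000
k∈{0,1} keeps every argument non-negative
  k=0: (−1)^0·6.0000/(6)·0.9877^4·0.1564^0 = +0.951703
  k=1: (−1)^1·6.0000/(2)·0.9877^2·0.1564^2 = -0.071548
d^2_{-1,-1}(0.314) = +0.951703 -0.071548 = +0.880155
D = (-0.345516-0.938413i)·(+0.880155)·(-0.516098-0.856530i) = -0.550500+0.686748i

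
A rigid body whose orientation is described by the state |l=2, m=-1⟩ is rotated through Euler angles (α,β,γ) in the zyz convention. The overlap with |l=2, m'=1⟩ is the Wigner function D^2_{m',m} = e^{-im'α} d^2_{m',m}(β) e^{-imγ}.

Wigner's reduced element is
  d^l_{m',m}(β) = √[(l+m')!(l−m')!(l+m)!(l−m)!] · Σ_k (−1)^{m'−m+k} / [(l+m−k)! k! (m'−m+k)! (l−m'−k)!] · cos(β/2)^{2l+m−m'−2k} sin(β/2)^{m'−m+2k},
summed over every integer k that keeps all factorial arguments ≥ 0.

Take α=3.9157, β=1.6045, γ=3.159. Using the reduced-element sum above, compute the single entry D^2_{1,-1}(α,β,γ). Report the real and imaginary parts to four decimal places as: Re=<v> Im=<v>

Re=0.3505 Im=-0.3309

First d^2_{1,-1}(β=1.6045), then the phase factors e^{-i(1)α} and e^{-i(-1)γ}:
With c≡cos(β/2)=0.695091 and s≡sin(β/2)=0.718922, N=[6·1·1·6]^{1/2}=6.000000
The bounds max(0,m−m')=0 and min(l+m,l−m')=1 give 2 terms
  k=0: (−1)^2·6.0000/(2)·0.6951^2·0.7189^2 = +0.749148
  k=1: (−1)^3·6.0000/(6)·0.6951^0·0.7189^4 = -0.267133
d^2_{1,-1}(1.6045) = +0.749148 -0.267133 = +0.482016
Attach z-rotation phases: D = e^{-i(1)(3.9157)}·(+0.482016)·e^{-i(-1)(3.159)} = +0.350476-0.330916i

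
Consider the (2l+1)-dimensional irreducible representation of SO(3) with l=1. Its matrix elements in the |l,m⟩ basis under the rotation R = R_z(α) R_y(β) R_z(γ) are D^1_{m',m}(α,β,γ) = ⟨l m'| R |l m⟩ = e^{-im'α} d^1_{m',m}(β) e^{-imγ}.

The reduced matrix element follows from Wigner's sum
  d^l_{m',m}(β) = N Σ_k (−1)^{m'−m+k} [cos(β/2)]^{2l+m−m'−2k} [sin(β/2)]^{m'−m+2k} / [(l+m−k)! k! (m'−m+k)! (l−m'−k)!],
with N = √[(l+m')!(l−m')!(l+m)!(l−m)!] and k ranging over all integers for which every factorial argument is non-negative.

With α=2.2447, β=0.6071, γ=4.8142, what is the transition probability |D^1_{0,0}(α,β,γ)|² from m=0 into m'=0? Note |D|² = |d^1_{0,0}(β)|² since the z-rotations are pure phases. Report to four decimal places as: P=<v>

P=0.6745

Split into d^1_{0,0}(β=0.6071) × two z-phases.
With c≡cos(β/2)=0.954281 and s≡sin(β/2)=0.298910, N=[1·1·1·1]^{1/2}=1.000000
The bounds max(0,m−m')=0 and min(l+m,l−m')=1 give 2 terms
  k=0: (−1)^0·1.0000/(1)·0.9543^2·0.2989^0 = +0.910653
  k=1: (−1)^1·1.0000/(1)·0.9543^0·0.2989^2 = -0.089347
d^1_{0,0}(0.6071) = +0.910653 -0.089347 = +0.821306
|D^1_{0,0}|² = |d^1_{0,0}(β)|² = (+0.821306)² = 0.674543 (the z-rotation phases have unit modulus)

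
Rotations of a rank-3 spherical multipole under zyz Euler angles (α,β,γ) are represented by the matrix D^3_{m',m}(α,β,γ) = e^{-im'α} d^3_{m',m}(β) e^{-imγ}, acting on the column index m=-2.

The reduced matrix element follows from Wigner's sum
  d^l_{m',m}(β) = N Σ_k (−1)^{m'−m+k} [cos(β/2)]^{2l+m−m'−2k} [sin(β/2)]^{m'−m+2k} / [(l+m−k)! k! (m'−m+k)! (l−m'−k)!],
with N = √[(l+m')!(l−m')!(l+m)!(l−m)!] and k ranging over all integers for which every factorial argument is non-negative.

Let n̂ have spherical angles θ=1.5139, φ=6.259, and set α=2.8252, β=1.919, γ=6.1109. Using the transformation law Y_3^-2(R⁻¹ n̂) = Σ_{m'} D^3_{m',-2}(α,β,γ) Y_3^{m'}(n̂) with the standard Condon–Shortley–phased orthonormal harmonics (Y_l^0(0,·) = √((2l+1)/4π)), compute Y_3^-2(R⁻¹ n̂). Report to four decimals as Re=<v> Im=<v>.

Re=-0.0424 Im=-0.1412

Need the full column D^3_{m',-2} for m'=−3..3 at α=2.8252, β=1.919, γ=6.1109.
cos(β/2)=0.573930, sin(β/2)=0.818905
d^3_{-3,-2}: single k=1 term ⇒ +0.124911;  D = -0.034165+0.120148i
d^3_{-2,-2}: k∈[0..1] ⇒ +0.035740 -0.363807 = -0.328067;  D = -0.183461+0.271975i
d^3_{-1,-2}: k∈[0..1] ⇒ -0.161260 +0.656607 = +0.495348;  D = -0.391028+0.304083i
d^3_{0,-2}: k∈[0..1] ⇒ +0.398531 -0.811356 = -0.412825;  D = -0.388559+0.139449i
d^3_{1,-2}: k∈[0..1] ⇒ -0.656607 +0.668383 = +0.011776;  D = -0.011771+0.000332i
d^3_{2,-2}: k∈[0..1] ⇒ +0.740663 -0.301578 = +0.439085;  D = +0.420974+0.124806i
d^3_{3,-2}: single k=0 term ⇒ -0.517727;  D = +0.425947+0.294296i
Y_3^{m'}(θ=1.5139,φ=6.259) and Σ D·Y over m':
  (-0.0342+0.1201i)·(+0.4141+0.0301i)  (-0.1835+0.2720i)·(+0.0579+0.0028i)  (-0.3910+0.3041i)·(-0.3173-0.0077i)  (-0.3886+0.1394i)·(-0.0633+0.0000i)  (-0.0118+0.0003i)·(+0.3173-0.0077i)  (+0.4210+0.1248i)·(+0.0579-0.0028i)  (+0.4259+0.2943i)·(-0.4141+0.0301i)
Y_3^-2(R⁻¹ n̂) = -0.042384-0.141192i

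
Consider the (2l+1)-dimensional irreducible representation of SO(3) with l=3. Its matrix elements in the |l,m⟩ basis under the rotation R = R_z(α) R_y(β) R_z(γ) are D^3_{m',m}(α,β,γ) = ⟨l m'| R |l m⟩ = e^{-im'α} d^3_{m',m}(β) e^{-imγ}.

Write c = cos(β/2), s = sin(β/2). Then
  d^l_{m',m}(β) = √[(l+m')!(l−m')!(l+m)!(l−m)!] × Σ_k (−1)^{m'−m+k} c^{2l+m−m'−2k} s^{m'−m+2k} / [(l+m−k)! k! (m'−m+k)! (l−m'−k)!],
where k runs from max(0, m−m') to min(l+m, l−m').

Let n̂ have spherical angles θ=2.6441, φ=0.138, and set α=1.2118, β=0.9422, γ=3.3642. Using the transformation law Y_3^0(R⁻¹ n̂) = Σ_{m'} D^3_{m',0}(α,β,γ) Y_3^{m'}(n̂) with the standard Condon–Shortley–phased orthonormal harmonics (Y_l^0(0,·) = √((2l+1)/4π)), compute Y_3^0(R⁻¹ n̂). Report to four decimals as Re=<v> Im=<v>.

Re=0.3037 Im=0.0000

Need the full column D^3_{m',0} for m'=−3..3 at α=1.2118, β=0.9422, γ=3.3642.
cos(β/2)=0.891070, sin(β/2)=0.453867
d^3_{-3,0}: single k=3 term ⇒ +0.295825;  D = -0.260484-0.140216i
d^3_{-2,0}: k∈[2..3] ⇒ +0.711318 -0.184543 = +0.526775;  D = -0.396729+0.346552i
d^3_{-1,0}: k∈[1..3] ⇒ +0.883237 -0.687435 +0.059449 = +0.255250;  D = +0.089678+0.238978i
d^3_{0,0}: k∈[0..3] ⇒ +0.500576 -1.168815 +0.303235 -0.008741 = -0.373745;  D = -0.373745+0.000000i
d^3_{1,0}: k∈[0..2] ⇒ -0.883237 +0.687435 -0.059449 = -0.255250;  D = -0.089678+0.238978i
d^3_{2,0}: k∈[0..1] ⇒ +0.711318 -0.184543 = +0.526775;  D = -0.396729-0.346552i
d^3_{3,0}: single k=0 term ⇒ -0.295825;  D = +0.260484-0.140216i
Y_3^{m'}(θ=2.6441,φ=0.138) and Σ D·Y over m':
  (-0.2605-0.1402i)·(+0.0415-0.0182i)  (-0.3967+0.3466i)·(-0.1968+0.0557i)  (+0.0897+0.2390i)·(+0.4371-0.0607i)  (-0.3737+0.0000i)·(-0.2825+0.0000i)  (-0.0897+0.2390i)·(-0.4371-0.0607i)  (-0.3967-0.3466i)·(-0.1968-0.0557i)  (+0.2605-0.1402i)·(-0.0415-0.0182i)
Y_3^0(R⁻¹ n̂) = +0.303749+0.000000i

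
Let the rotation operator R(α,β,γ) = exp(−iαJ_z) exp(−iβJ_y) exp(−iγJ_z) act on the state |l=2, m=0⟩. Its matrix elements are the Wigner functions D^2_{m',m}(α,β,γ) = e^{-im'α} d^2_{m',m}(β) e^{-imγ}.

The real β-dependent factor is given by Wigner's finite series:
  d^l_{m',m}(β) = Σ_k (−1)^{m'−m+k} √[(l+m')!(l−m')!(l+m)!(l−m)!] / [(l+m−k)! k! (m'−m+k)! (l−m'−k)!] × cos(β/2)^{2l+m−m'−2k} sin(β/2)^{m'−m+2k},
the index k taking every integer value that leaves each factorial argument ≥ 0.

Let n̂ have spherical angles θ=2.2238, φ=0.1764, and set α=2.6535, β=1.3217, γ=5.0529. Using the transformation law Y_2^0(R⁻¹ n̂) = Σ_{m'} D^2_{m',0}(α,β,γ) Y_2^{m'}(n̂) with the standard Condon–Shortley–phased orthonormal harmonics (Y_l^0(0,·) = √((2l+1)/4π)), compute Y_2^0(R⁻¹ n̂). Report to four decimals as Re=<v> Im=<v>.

Re=0.2250 Im=0.0000

Need the full column D^2_{m',0} for m'=−2..2 at α=2.6535, β=1.3217, γ=5.0529.
cos(β/2)=0.789471, sin(β/2)=0.613788
d^2_{-2,0}: single k=2 term ⇒ +0.575155;  D = +0.322194-0.476439i
d^2_{-1,0}: k∈[1..2] ⇒ +0.739780 -0.447164 = +0.292615;  D = -0.258446+0.137220i
d^2_{0,0}: k∈[0..2] ⇒ +0.388458 -0.939224 +0.141930 = -0.408836;  D = -0.408836+0.000000i
d^2_{1,0}: k∈[0..1] ⇒ -0.739780 +0.447164 = -0.292615;  D = +0.258446+0.137220i
d^2_{2,0}: single k=0 term ⇒ +0.575155;  D = +0.322194+0.476439i
Y_2^{m'}(θ=2.2238,φ=0.1764) and Σ D·Y over m':
  (+0.3222-0.4764i)·(+0.2287-0.0842i)  (-0.2584+0.1372i)·(-0.3670+0.0654i)  (-0.4088+0.0000i)·(+0.0339+0.0000i)  (+0.2584+0.1372i)·(+0.3670+0.0654i)  (+0.3222+0.4764i)·(+0.2287+0.0842i)
Y_2^0(R⁻¹ n̂) = +0.225028+0.000000i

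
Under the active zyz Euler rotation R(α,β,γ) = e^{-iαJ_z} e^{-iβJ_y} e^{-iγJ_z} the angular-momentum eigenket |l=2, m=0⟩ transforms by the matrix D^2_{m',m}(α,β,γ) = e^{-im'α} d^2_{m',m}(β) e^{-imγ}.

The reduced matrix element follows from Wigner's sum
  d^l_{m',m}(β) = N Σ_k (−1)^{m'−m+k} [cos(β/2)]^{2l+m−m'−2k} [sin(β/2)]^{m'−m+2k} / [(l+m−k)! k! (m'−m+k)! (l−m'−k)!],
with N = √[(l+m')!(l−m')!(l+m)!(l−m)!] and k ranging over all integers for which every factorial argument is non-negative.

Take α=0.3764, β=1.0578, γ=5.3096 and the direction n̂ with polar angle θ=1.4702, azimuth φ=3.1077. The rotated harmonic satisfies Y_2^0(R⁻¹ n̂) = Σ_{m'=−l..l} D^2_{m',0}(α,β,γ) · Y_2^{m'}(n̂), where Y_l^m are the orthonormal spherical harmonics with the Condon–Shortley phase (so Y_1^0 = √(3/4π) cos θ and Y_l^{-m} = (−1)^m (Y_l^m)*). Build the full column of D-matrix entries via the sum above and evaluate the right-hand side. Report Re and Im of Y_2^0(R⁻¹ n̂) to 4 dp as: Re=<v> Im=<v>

Need the full column D^2_{m',0} for m'=−2..2 at α=0.3764, β=1.0578, γ=5.3096.
cos(β/2)=0.863363, sin(β/2)=0.504584
d^2_{-2,0}: single k=2 term ⇒ +0.464867;  D = +0.339250+0.317823i
d^2_{-1,0}: k∈[1..2] ⇒ +0.795406 -0.271687 = +0.523719;  D = +0.487055+0.192506i
d^2_{0,0}: k∈[0..2] ⇒ +0.555614 -0.759125 +0.064824 = -0.138688;  D = -0.138688+0.000000i
d^2_{1,0}: k∈[0..1] ⇒ -0.795406 +0.271687 = -0.523719;  D = -0.487055+0.192506i
d^2_{2,0}: single k=0 term ⇒ +0.464867;  D = +0.339250-0.317823i
Y_2^{m'}(θ=1.4702,φ=3.1077) and Σ D·Y over m':
  (+0.3392+0.3178i)·(+0.3815+0.0259i)  (+0.4871+0.1925i)·(-0.0771-0.0026i)  (-0.1387+0.0000i)·(-0.3058+0.0000i)  (-0.4871+0.1925i)·(+0.0771-0.0026i)  (+0.3392-0.3178i)·(+0.3815-0.0259i)
Y_2^0(R⁻¹ n̂) = +0.210659+0.000000i

Re=0.2107 Im=0.0000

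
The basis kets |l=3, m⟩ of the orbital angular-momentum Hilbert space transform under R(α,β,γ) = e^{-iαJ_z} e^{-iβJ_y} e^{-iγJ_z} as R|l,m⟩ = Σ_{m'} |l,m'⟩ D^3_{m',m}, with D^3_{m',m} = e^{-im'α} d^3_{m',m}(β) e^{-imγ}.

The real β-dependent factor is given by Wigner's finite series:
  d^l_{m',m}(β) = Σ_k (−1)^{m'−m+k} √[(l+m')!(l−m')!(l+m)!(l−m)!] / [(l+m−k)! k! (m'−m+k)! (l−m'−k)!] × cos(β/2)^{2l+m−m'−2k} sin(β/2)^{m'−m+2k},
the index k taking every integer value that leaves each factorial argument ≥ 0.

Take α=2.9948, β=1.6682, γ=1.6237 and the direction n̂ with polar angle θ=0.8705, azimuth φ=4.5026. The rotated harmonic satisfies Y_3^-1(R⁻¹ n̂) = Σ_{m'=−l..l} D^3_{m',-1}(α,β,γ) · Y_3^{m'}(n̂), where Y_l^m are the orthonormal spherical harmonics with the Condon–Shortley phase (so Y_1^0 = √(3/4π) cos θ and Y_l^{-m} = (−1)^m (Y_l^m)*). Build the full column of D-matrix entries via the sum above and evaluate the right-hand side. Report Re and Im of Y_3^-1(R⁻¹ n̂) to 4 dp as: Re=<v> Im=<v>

Re=-0.2570 Im=0.1953

Need the full column D^3_{m',-1} for m'=−3..3 at α=2.9948, β=1.6682, γ=1.6237.
cos(β/2)=0.671845, sin(β/2)=0.740692
d^3_{-3,-1}: single k=2 term ⇒ +0.432909;  D = -0.163575-0.400816i
d^3_{-2,-1}: k∈[1..2] ⇒ +0.320614 -0.779381 = -0.458767;  D = -0.109354-0.445544i
d^3_{-1,-1}: k∈[0..2] ⇒ +0.091963 -0.894213 +0.815154 = +0.012905;  D = -0.001210-0.012848i
d^3_{0,-1}: k∈[0..2] ⇒ -0.351215 +1.280653 -0.518858 = +0.410581;  D = -0.021711+0.410007i
d^3_{1,-1}: k∈[0..2] ⇒ +0.670659 -1.086872 +0.165130 = -0.251083;  D = -0.049808+0.246093i
d^3_{2,-1}: k∈[0..1] ⇒ -0.779381 +0.473650 = -0.305731;  D = +0.103825-0.287561i
d^3_{3,-1}: single k=0 term ⇒ +0.526180;  D = +0.249156-0.463451i
Y_3^{m'}(θ=0.8705,φ=4.5026) and Σ D·Y over m':
  (-0.1636-0.4008i)·(+0.1098-0.1508i)  (-0.1094-0.4455i)·(-0.3517-0.1569i)  (-0.0012-0.0128i)·(-0.0554+0.2602i)  (-0.0217+0.4100i)·(-0.2221+0.0000i)  (-0.0498+0.2461i)·(+0.0554+0.2602i)  (+0.1038-0.2876i)·(-0.3517+0.1569i)  (+0.2492-0.4635i)·(-0.1098-0.1508i)
Y_3^-1(R⁻¹ n̂) = -0.257046+0.195251i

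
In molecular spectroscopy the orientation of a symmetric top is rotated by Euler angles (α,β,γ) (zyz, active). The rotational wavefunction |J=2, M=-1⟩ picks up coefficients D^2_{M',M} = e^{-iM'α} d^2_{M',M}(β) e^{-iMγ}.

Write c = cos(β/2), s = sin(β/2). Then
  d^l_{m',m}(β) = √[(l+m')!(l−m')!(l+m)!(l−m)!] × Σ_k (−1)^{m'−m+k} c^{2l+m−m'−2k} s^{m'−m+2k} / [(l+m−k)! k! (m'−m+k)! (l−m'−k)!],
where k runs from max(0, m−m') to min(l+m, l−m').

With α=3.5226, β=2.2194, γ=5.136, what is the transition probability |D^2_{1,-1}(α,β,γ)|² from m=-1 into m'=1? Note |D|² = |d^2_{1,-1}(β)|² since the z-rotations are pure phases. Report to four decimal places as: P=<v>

First d^2_{1,-1}(β=2.2194), then the phase factors e^{-i(1)α} and e^{-i(-1)γ}:
Half-angle: c=0.444930, s=0.895565. N=√(6·1·1·6)=6.000000
Admissible k: 0..1 (factorial args all ≥0)
  k=0: (−1)^2·6.0000/(2)·0.4449^2·0.8956^2 = +0.476321
  k=1: (−1)^3·6.0000/(6)·0.4449^0·0.8956^4 = -0.643264
d^2_{1,-1}(2.2194) = +0.476321 -0.643264 = -0.166943
|D^2_{1,-1}|² = |d^2_{1,-1}(β)|² = (-0.166943)² = 0.027870 (the z-rotation phases have unit modulus)

P=0.0279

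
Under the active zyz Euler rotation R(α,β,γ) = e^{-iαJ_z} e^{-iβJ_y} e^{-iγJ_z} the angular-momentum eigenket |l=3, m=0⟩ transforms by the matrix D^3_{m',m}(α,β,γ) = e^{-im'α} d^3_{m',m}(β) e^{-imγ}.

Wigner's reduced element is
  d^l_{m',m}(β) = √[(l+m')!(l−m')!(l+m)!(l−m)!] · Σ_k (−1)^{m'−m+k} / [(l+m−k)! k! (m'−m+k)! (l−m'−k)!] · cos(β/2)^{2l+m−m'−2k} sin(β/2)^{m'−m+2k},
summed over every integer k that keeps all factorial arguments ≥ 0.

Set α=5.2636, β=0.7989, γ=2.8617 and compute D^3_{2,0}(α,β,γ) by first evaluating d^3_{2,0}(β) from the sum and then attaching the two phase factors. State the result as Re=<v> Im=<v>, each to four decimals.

Re=-0.2214 Im=0.4376

Split into d^3_{2,0}(β=0.7989) × two z-phases.
c=cos(0.7989/2)=0.921275, s=sin(0.7989/2)=0.388912; N=√[120·1·6·6]=65.726707
The bounds max(0,m−m')=0 and min(l+m,l−m')=1 give 2 terms
  k=0: (−1)^2·65.7267/(12)·0.9213^4·0.3889^2 = +0.596788
  k=1: (−1)^3·65.7267/(12)·0.9213^2·0.3889^4 = -0.106351
d^3_{2,0}(0.7989) = +0.596788 -0.106351 = +0.490436
Attach z-rotation phases: D = e^{-i(2)(5.2636)}·(+0.490436)·e^{-i(0)(2.8617)} = -0.221401+0.437618i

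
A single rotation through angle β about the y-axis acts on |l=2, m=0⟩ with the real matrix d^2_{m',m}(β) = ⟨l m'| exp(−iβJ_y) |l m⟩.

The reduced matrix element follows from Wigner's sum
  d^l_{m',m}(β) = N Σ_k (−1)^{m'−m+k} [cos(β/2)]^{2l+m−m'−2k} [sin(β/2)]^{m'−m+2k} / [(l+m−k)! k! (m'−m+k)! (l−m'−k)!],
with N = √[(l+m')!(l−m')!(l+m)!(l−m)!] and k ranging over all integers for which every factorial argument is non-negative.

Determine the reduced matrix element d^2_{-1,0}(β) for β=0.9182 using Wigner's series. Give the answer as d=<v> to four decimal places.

d^2_{-1,0}(β=0.9182) via Wigner's sum:
Half-angle: c=0.896452, s=0.443141. N=√(1·6·2·2)=4.898979
The bounds max(0,m−m')=1 and min(l+m,l−m')=2 give 2 terms
  k=1: (−1)^0·4.8990/(2)·0.8965^3·0.4431^1 = +0.781985
  k=2: (−1)^1·4.8990/(2)·0.8965^1·0.4431^3 = -0.191086
d^2_{-1,0}(0.9182) = +0.781985 -0.191086 = +0.590899

d=0.5909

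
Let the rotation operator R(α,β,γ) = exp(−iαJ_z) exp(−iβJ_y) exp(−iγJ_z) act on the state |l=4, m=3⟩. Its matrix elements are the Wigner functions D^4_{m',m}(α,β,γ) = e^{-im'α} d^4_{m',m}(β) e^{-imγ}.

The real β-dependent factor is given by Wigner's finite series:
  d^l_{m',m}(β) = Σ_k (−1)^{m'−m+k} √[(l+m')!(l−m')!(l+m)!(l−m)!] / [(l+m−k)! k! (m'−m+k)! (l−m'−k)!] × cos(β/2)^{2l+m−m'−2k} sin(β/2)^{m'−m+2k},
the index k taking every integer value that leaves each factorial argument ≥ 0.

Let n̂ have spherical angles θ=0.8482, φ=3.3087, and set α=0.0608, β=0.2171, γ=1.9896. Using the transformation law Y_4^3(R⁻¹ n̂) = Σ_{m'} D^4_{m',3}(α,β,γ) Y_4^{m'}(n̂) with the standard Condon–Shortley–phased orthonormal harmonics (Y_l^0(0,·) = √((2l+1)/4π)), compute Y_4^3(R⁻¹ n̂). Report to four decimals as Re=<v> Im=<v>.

Need the full column D^4_{m',3} for m'=−4..4 at α=0.0608, β=0.2171, γ=1.9896.
cos(β/2)=0.994114, sin(β/2)=0.108337
d^4_{-4,3}: single k=7 term ⇒ +0.000000;  D = +0.000000+0.000000i
d^4_{-3,3}: k∈[6..7] ⇒ +0.000011 -0.000000 = +0.000011;  D = +0.000010+0.000005i
d^4_{-2,3}: k∈[5..6] ⇒ +0.000165 -0.000001 = +0.000164;  D = +0.000149+0.000069i
d^4_{-1,3}: k∈[4..5] ⇒ +0.001780 -0.000013 = +0.001767;  D = +0.001644+0.000648i
d^4_{0,3}: k∈[3..4] ⇒ +0.014607 -0.000173 = +0.014434;  D = +0.013727+0.004463i
d^4_{1,3}: k∈[2..3] ⇒ +0.089917 -0.001780 = +0.088137;  D = +0.085318+0.022111i
d^4_{2,3}: k∈[1..2] ⇒ +0.388951 -0.013858 = +0.375093;  D = +0.368144+0.071865i
d^4_{3,3}: k∈[0..1] ⇒ +0.953873 -0.079299 = +0.874573;  D = +0.866967+0.115096i
d^4_{4,3}: single k=0 term ⇒ -0.294019;  D = -0.293275-0.020912i
Y_4^{m'}(θ=0.8482,φ=3.3087) and Σ D·Y over m':
  (+0.0000+0.0000i)·(+0.1099-0.0868i)  (+0.0000+0.0000i)·(-0.3064+0.1679i)  (+0.0001+0.0001i)·(+0.3665-0.1273i)  (+0.0016+0.0006i)·(-0.0142+0.0024i)  (+0.0137+0.0045i)·(-0.3624+0.0000i)  (+0.0853+0.0221i)·(+0.0142+0.0024i)  (+0.3681+0.0719i)·(+0.3665+0.1273i)  (+0.8670+0.1151i)·(+0.3064+0.1679i)  (-0.2933-0.0209i)·(+0.1099+0.0868i)
Y_4^3(R⁻¹ n̂) = +0.337866+0.225156i

Re=0.3379 Im=0.2252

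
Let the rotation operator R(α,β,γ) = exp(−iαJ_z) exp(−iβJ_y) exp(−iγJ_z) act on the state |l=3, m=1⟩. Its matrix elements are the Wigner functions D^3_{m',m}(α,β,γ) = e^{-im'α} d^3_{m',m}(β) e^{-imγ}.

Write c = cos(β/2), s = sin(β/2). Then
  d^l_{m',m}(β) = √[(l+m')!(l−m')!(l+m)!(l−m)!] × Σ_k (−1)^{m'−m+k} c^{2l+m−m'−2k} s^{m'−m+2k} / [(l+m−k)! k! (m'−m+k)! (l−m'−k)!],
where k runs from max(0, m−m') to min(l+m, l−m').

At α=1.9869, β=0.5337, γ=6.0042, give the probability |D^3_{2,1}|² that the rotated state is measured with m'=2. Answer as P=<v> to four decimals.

Split into d^3_{2,1}(β=0.5337) × two z-phases.
With c≡cos(β/2)=0.964606 and s≡sin(β/2)=0.263694, N=[120·1·24·2]^{1/2}=75.894664
Admissible k: 0..1 (factorial args all ≥0)
  k=0: (−1)^1·75.8947/(24)·0.9646^5·0.2637^1 = -0.696388
  k=1: (−1)^2·75.8947/(12)·0.9646^3·0.2637^3 = +0.104084
d^3_{2,1}(0.5337) = -0.696388 +0.104084 = -0.592304
|D^3_{2,1}|² = |d^3_{2,1}(β)|² = (-0.592304)² = 0.350824 (the z-rotation phases have unit modulus)

P=0.3508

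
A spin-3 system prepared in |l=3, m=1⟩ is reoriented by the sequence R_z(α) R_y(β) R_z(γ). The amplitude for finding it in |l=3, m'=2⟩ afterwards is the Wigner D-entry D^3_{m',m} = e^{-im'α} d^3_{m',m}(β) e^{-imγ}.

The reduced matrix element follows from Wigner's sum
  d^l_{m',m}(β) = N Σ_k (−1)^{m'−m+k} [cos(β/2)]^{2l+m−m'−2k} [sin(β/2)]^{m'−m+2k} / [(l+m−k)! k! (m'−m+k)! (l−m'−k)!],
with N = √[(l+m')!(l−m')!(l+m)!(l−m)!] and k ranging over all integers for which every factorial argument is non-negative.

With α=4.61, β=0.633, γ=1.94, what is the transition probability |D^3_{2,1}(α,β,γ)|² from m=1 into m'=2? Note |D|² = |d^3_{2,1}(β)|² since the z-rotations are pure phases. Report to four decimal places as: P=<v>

Split into d^3_{2,1}(β=0.633) × two z-phases.
With c≡cos(β/2)=0.950331 and s≡sin(β/2)=0.311242, N=[120·1·24·2]^{1/2}=75.894664
Admissible k: 0..1 (factorial args all ≥0)
  k=0: (−1)^1·75.8947/(24)·0.9503^5·0.3112^1 = -0.762908
  k=1: (−1)^2·75.8947/(12)·0.9503^3·0.3112^3 = +0.163663
d^3_{2,1}(0.633) = -0.762908 +0.163663 = -0.599245
|D^3_{2,1}|² = |d^3_{2,1}(β)|² = (-0.599245)² = 0.359095 (the z-rotation phases have unit modulus)

P=0.3591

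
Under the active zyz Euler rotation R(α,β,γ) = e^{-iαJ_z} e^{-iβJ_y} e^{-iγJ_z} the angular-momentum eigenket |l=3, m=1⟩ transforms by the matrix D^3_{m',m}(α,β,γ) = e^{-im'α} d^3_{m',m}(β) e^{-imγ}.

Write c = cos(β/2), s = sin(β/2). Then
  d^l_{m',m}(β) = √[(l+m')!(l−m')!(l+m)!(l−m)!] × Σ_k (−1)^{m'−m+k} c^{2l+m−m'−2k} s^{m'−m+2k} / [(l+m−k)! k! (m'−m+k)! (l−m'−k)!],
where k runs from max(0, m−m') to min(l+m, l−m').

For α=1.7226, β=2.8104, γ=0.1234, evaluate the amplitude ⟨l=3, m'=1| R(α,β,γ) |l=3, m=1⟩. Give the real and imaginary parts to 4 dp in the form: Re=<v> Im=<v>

Split into d^3_{1,1}(β=2.8104) × two z-phases.
c=cos(2.8104/2)=0.164841, s=sin(2.8104/2)=0.986320; N=√[24·2·24·2]=48.000000
k: max(0,(1)−(1))=0 … min(3+(1),3−(1))=2
  k=0: (−1)^0·48.0000/(48)·0.1648^6·0.9863^0 = +0.000020
  k=1: (−1)^1·48.0000/(6)·0.1648^4·0.9863^2 = -0.005746
  k=2: (−1)^2·48.0000/(8)·0.1648^2·0.9863^4 = +0.154295
d^3_{1,1}(2.8104) = +0.000020 -0.005746 +0.154295 = +0.148569
Phases: e^{-i·(1)·1.7226}=-0.151221-0.988500i, e^{-i·(1)·0.1234}=+0.992396-0.123087i ⇒ D=-0.040372-0.142978i

Re=-0.0404 Im=-0.1430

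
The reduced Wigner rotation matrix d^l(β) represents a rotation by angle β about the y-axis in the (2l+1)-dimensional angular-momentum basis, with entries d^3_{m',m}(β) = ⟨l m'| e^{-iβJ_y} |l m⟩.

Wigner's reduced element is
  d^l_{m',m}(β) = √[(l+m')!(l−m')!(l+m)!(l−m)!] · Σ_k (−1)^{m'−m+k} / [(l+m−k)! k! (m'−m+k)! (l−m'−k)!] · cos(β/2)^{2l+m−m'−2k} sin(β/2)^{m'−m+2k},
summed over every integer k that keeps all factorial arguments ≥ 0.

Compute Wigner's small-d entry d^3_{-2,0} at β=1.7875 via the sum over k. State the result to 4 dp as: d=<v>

d^3_{-2,0}(β=1.7875) via Wigner's sum:
With c≡cos(β/2)=0.626494 and s≡sin(β/2)=0.779427, N=[1·120·6·6]^{1/2}=65.726707
The bounds max(0,m−m')=2 and min(l+m,l−m')=3 give 2 terms
  k=2: (−1)^0·65.7267/(12)·0.6265^4·0.7794^2 = +0.512599
  k=3: (−1)^1·65.7267/(12)·0.6265^2·0.7794^4 = -0.793405
d^3_{-2,0}(1.7875) = +0.512599 -0.793405 = -0.280806

d=-0.2808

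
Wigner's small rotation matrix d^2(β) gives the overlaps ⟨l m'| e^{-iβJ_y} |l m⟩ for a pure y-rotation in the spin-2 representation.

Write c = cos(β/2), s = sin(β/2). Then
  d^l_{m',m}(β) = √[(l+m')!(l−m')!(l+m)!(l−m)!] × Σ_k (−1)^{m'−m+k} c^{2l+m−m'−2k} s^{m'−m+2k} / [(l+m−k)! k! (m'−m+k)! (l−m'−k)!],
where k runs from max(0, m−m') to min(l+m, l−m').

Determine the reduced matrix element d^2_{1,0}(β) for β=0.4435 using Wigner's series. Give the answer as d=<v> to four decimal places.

d=-0.4747

d^2_{1,0}(β=0.4435) via Wigner's sum:
With c≡cos(β/2)=0.975514 and s≡sin(β/2)=0.219937, N=[6·1·2·2]^{1/2}=4.898979
The bounds max(0,m−m')=0 and min(l+m,l−m')=1 give 2 terms
  k=0: (−1)^1·4.8990/(2)·0.9755^3·0.2199^1 = -0.500121
  k=1: (−1)^2·4.8990/(2)·0.9755^1·0.2199^3 = +0.025422
d^2_{1,0}(0.4435) = -0.500121 +0.025422 = -0.474699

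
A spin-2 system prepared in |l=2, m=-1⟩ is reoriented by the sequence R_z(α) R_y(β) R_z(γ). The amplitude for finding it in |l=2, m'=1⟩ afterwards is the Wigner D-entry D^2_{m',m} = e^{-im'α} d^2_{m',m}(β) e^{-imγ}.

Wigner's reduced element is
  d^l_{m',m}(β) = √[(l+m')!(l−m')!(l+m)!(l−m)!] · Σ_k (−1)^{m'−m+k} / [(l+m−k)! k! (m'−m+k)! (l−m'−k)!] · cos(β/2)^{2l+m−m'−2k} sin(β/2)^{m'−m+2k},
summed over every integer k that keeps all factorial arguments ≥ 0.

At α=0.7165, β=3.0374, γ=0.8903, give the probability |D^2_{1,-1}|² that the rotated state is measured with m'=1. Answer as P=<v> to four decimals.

Split into d^2_{1,-1}(β=3.0374) × two z-phases.
c=cos(3.0374/2)=0.052073, s=sin(3.0374/2)=0.998643; N=√[6·1·1·6]=6.000000
The bounds max(0,m−m')=0 and min(l+m,l−m')=1 give 2 terms
  k=0: (−1)^2·6.0000/(2)·0.0521^2·0.9986^2 = +0.008113
  k=1: (−1)^3·6.0000/(6)·0.0521^0·0.9986^4 = -0.994584
d^2_{1,-1}(3.0374) = +0.008113 -0.994584 = -0.986472
|D^2_{1,-1}|² = |d^2_{1,-1}(β)|² = (-0.986472)² = 0.973126 (the z-rotation phases have unit modulus)

P=0.9731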